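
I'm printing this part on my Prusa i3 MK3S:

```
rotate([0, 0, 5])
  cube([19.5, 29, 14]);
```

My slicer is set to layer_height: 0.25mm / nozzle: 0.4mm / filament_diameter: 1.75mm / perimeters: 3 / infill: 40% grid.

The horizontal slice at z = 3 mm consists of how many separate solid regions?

1

At z = 3 mm: the 19.5×29 cube contributes its full rectangle; (whole slice rotated 5° about Z — lengths, areas and connectivity unchanged). The result has 1 disconnected region.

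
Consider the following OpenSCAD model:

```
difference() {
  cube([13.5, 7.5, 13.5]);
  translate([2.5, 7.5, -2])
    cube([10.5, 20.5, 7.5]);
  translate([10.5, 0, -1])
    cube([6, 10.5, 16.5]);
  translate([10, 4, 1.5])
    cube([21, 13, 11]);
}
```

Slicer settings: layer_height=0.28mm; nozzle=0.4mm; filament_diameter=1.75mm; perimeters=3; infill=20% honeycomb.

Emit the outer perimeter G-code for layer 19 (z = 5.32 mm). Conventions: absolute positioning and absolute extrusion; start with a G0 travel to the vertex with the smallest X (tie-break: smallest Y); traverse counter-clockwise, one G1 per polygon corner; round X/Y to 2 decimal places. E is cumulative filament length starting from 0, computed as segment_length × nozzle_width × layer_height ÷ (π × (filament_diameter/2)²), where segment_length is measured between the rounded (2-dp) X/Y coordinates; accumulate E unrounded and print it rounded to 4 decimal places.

At z = 5.32 mm: the 13.5×7.5 cube contributes its full rectangle; the cube at (2.5, 7.5) (footprint 10.5×20.5) is included at this height; the cube at (10.5, 0) is present — its section is the full 6×10.5 rectangle; the cube at (10, 4) is present — its section is the full 21×13 rectangle; Taking the first minus the rest: starting from the 13.5×7.5 cube, the 10.5×20.5 cube at (2.5, 7.5) misses the remaining region (no effect); the 6×10.5 cube at (10.5, 0) partially overlaps it — only the 22.50 mm² overlap (of its 63.00 mm²) is removed, clipping the outline; the 21×13 cube at (10, 4) partially overlaps it — only the 1.75 mm² overlap (of its 273.00 mm²) is removed, clipping the outline — 1 connected region. The outline is a single polygon with 6 vertices. Extrusion per mm of travel: 0.4 × 0.28 / (π × 0.875²) = 0.046564. Accumulating E over each segment gives final E = 1.6763.

G0 X0.00 Y0.00 Z5.32
G1 X10.50 Y0.00 E0.4889
G1 X10.50 Y4.00 E0.6752
G1 X10.00 Y4.00 E0.6985
G1 X10.00 Y7.50 E0.8614
G1 X0.00 Y7.50 E1.3271
G1 X0.00 Y0.00 E1.6763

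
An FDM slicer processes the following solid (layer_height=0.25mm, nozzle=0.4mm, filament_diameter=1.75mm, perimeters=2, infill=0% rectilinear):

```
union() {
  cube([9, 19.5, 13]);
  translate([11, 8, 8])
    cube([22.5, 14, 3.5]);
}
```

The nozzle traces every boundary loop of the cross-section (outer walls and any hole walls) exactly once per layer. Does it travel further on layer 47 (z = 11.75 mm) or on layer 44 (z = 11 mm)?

layer 44 (z = 11 mm)

Layer 47 (z = 11.75): the cube is present — its section is the full 9×19.5 rectangle (perimeter 57.00 mm); the cube at (11, 8) does not reach this height (z outside [8, 11.5]); Combining (union): only the 9×19.5 cube is present, so the union is just that shape — boundary = 57.00 mm. So its perimeter = 57.00 mm. Layer 44 (z = 11): the cube (footprint 9×19.5) is included at this height (perimeter 57.00 mm); the 22.5×14 cube at (11, 8) contributes its full rectangle (perimeter 73.00 mm); Combining (union): the 2 present regions are separate (no shared area or edge), so areas and boundary lengths simply add and each stays a separate island — boundary = 130.00 mm. So its perimeter = 130.00 mm. Layer 44 is larger (130.00 vs 57.00 mm).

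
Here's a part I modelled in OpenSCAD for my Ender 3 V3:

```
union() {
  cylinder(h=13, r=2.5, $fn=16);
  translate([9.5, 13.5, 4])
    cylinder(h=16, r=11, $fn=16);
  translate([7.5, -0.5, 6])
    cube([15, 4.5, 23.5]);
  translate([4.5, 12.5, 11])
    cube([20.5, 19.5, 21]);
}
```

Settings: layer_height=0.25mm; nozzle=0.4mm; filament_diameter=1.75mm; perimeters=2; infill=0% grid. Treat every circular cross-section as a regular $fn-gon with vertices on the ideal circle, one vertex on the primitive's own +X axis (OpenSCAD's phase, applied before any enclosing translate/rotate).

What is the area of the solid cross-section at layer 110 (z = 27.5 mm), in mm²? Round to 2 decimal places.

467.25 mm²

At z = 27.5 mm: the cylinder does not reach this height (z outside [0, 13]); the cylinder at (9.5, 13.5) is absent (z outside [4, 20]); the cube at (7.5, -0.5) is present — its section is the full 15×4.5 rectangle (area 67.50 mm²); the cube at (4.5, 12.5) is present — its section is the full 20.5×19.5 rectangle (area 399.75 mm²); Merging all regions: the 2 present regions are separate (no shared area or edge), so areas and boundary lengths simply add and each stays a separate island — area = 467.25 mm². Overall, the cross-section has 2 separate islands. Net area = 467.25 mm².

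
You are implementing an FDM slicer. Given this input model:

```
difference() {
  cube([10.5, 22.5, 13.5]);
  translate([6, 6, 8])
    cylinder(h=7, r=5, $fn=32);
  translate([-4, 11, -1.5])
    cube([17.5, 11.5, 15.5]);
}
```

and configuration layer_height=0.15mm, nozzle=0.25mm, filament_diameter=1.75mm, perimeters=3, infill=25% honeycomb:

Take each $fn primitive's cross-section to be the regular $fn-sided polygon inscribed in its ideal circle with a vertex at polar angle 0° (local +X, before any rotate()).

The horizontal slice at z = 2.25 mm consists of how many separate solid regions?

1

At z = 2.25 mm: the 10.5×22.5 cube contributes its full rectangle; the cylinder at (6, 6) is not intersected at this z (z outside [8, 15]); the cube at (-4, 11) (footprint 17.5×11.5) is included at this height; Taking the first minus the rest: starting from the 10.5×22.5 cube, the 17.5×11.5 cube at (-4, 11) partially overlaps it — only the 120.75 mm² overlap (of its 201.25 mm²) is removed, clipping the outline — 1 connected region. The result has 1 disconnected region.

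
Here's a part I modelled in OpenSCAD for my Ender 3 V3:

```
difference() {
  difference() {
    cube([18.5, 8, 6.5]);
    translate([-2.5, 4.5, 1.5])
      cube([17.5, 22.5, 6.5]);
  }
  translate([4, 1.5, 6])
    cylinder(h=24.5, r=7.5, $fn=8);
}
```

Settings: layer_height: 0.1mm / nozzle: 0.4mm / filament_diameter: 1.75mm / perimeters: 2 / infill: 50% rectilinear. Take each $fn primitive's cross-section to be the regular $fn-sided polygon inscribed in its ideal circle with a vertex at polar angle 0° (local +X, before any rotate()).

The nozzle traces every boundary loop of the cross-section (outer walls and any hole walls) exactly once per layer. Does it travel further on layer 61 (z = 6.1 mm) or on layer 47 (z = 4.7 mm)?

Layer 61 (z = 6.1): the cube (footprint 18.5×8) is included at this height (perimeter 53.00 mm); the 17.5×22.5 cube at (-2.5, 4.5) contributes its full rectangle (perimeter 80.00 mm); Subtracting the remaining from the first: starting from the 18.5×8 cube, the 17.5×22.5 cube at (-2.5, 4.5) partially overlaps it — only the 52.50 mm² overlap (of its 393.75 mm²) is removed, clipping the outline — boundary = 53.00 mm; the r=7.5 cylinder at (4, 1.5) gives a regular 8-gon of circumradius 7.5 (constant along its height) (perimeter = 2·8·7.500·sin(180°/8) = 45.92 mm); After the difference (first − rest): starting from that combined region, the r=7.5 cylinder at (4, 1.5) partially overlaps it — only the 49.42 mm² overlap (of its 159.10 mm²) is removed, clipping the outline — boundary = 32.23 mm. So its perimeter = 32.23 mm. Layer 47 (z = 4.7): the cube is present — its section is the full 18.5×8 rectangle (perimeter 53.00 mm); the 17.5×22.5 cube at (-2.5, 4.5) contributes its full rectangle (perimeter 80.00 mm); After the difference (first − rest): starting from the 18.5×8 cube, the 17.5×22.5 cube at (-2.5, 4.5) partially overlaps it — only the 52.50 mm² overlap (of its 393.75 mm²) is removed, clipping the outline — boundary = 53.00 mm; the cylinder at (4, 1.5) is not intersected at this z (z outside [6, 30.5]); Taking the first minus the rest: none of the subtracted shapes is present at this height, so that combined region is unchanged — boundary = 53.00 mm. So its perimeter = 53.00 mm. Layer 47 is larger (53.00 vs 32.23 mm).

layer 47 (z = 4.7 mm)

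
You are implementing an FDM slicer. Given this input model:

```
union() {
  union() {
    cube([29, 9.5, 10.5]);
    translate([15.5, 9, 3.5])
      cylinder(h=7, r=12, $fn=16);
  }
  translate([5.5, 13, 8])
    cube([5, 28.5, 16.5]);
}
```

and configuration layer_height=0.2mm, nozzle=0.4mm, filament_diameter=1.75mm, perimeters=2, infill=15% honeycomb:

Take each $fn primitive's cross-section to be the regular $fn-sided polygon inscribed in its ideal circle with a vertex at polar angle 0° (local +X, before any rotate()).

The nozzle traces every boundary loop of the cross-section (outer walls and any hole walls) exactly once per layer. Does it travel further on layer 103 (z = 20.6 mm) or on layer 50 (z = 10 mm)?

layer 50 (z = 10 mm)

Layer 103 (z = 20.6): the cube does not reach this height (z outside [0, 10.5]); the cylinder at (15.5, 9) is not intersected at this z (z outside [3.5, 10.5]); Taking the union: nothing is present at this height; the 5×28.5 cube at (5.5, 13) contributes its full rectangle (perimeter 67.00 mm); Merging all regions: only the 5×28.5 cube at (5.5, 13) is present, so the union is just that shape — boundary = 67.00 mm. So its perimeter = 67.00 mm. Layer 50 (z = 10): the 29×9.5 cube contributes its full rectangle (perimeter 77.00 mm); the cylinder at (15.5, 9): section is a regular 16-gon, circumradius r=12 (perimeter = 2·16·12.000·sin(180°/16) = 74.91 mm); Merging all regions: the regions partially overlap (shared area 202.50 mm²), so the edge portions inside another operand are dropped and the merged outline is re-measured after clipping — boundary = 91.08 mm; the cube at (5.5, 13) is present — its section is the full 5×28.5 rectangle (perimeter 67.00 mm); Combining (union): the regions partially overlap (shared area 24.77 mm²), so the edge portions inside another operand are dropped and the merged outline is re-measured after clipping — boundary = 137.13 mm. So its perimeter = 137.13 mm. Layer 50 is larger (137.13 vs 67.00 mm).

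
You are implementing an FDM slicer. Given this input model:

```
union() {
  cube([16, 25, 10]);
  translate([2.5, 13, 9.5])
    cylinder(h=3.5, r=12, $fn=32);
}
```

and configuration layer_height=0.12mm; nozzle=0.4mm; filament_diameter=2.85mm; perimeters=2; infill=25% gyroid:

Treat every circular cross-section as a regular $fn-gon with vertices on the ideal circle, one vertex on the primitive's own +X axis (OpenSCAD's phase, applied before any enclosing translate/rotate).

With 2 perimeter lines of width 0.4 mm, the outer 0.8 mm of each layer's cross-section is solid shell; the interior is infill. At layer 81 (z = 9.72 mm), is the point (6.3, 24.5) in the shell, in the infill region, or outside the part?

At z = 9.72 mm: the 16×25 cube contributes its full rectangle; the cylinder at (2.5, 13): section is a regular 32-gon, circumradius r=12; Merging all regions: the regions partially overlap (shared area 284.12 mm²), so overlapping operands fuse into one piece — 1 connected region. Overall, the cross-section is a single solid region. The nearest boundary edge runs (2.50, 25.00)→(16.00, 25.00); distance from the point to it = 0.50 mm. The point is inside the cross-section, 0.50 mm from the nearest boundary — within the 0.8 mm shell band (2 × 0.4).

shell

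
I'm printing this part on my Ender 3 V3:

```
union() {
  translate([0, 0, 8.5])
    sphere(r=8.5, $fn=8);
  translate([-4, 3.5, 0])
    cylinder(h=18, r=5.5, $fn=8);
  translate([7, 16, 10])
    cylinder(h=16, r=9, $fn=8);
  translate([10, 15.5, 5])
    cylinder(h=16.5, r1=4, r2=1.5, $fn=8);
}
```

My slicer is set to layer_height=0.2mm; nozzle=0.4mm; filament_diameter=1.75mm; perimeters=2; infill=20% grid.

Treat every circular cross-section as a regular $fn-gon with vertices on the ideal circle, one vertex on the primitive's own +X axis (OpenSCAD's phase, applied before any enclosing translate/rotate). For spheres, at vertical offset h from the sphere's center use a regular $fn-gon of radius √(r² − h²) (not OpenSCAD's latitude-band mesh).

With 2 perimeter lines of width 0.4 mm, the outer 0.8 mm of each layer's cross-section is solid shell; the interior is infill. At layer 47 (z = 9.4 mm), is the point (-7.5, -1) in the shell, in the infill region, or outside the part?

At z = 9.4 mm: the sphere: section is a regular 8-gon, circumradius = √(r²−h²) = √(8.5²−0.9²) = 8.452; the cylinder at (-4, 3.5): section is a regular 8-gon, circumradius r=5.5; the cylinder at (7, 16) is absent (z outside [10, 26]); the cone at (10, 15.5) contributes a regular 8-gon of circumradius 3.333 (interpolated between r1=4 and r2=1.5 at t=0.267); Taking the union: the regions partially overlap (shared area 64.45 mm²), so overlapping operands fuse into one piece — 2 connected regions. Overall, the cross-section has 2 separate islands. The nearest boundary edge runs (-5.98, -5.98)→(-8.45, 0.00); distance from the point to it = 0.50 mm. (Shell/infill is judged within the island containing the point — the largest one.) The point is inside the cross-section, 0.50 mm from the nearest boundary — within the 0.8 mm shell band (2 × 0.4).

shell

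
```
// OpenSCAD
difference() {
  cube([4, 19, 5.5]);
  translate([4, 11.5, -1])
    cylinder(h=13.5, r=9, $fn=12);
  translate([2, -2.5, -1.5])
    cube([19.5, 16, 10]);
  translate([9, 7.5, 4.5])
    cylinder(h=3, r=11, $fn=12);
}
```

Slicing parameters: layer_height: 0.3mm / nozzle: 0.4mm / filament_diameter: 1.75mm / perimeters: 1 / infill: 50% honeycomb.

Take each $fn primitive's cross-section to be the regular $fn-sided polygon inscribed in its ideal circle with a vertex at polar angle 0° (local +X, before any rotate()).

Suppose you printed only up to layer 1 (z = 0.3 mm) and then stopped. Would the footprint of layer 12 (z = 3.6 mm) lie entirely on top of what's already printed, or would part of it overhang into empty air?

Compare the two slices. At z = 0.3: the cube is present — its section is the full 4×19 rectangle (area 76.00 mm²); the r=9 cylinder at (4, 11.5) contributes a regular 12-gon of circumradius 9 (area = (12/2)·9.000²·sin(360°/12) = 243.00 mm²); the cube at (2, -2.5) (footprint 19.5×16) is included at this height (area 312.00 mm²); the cylinder at (9, 7.5) is absent (z outside [4.5, 7.5]); Subtracting the remaining from the first: starting from the 4×19 cube (76.00 mm²), the r=9 cylinder at (4, 11.5) partially overlaps it — only the 63.86 mm² overlap (of its 243.00 mm²) is removed, clipping the outline; the 19.5×16 cube at (2, -2.5) partially overlaps it — only the 5.54 mm² overlap (of its 312.00 mm²) is removed, clipping the outline — area = 6.61 mm². At z = 3.6: the 4×19 cube contributes its full rectangle (area 76.00 mm²); the cylinder at (4, 11.5): section is a regular 12-gon, circumradius r=9 (area = (12/2)·9.000²·sin(360°/12) = 243.00 mm²); the cube at (2, -2.5) (footprint 19.5×16) is included at this height (area 312.00 mm²); the cylinder at (9, 7.5) does not reach this height (z outside [4.5, 7.5]); After the difference (first − rest): starting from the 4×19 cube (76.00 mm²), the r=9 cylinder at (4, 11.5) partially overlaps it — only the 63.86 mm² overlap (of its 243.00 mm²) is removed, clipping the outline; the 19.5×16 cube at (2, -2.5) partially overlaps it — only the 5.54 mm² overlap (of its 312.00 mm²) is removed, clipping the outline — area = 6.61 mm². Checking containment: the cross-section at z = 3.6 is a subset of the cross-section at z = 0.3.

entirely on top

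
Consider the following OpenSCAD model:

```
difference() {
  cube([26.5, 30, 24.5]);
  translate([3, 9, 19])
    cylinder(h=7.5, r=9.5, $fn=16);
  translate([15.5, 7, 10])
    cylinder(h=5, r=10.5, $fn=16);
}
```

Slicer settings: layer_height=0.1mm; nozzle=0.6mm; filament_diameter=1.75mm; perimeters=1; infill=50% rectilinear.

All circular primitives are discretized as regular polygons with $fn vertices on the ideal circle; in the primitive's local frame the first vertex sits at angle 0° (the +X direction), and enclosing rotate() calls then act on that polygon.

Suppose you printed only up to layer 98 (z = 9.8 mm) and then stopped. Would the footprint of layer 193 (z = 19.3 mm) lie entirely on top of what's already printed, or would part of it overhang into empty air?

entirely on top

Compare the two slices. At z = 9.8: the cube (footprint 26.5×30) is included at this height (area 795.00 mm²); the cylinder at (3, 9) is absent (z outside [19, 26.5]); the cylinder at (15.5, 7) is not intersected at this z (z outside [10, 15]); Subtracting the remaining from the first: none of the subtracted shapes is present at this height, so the 26.5×30 cube is unchanged — area = 795.00 mm². At z = 19.3: the 26.5×30 cube contributes its full rectangle (area 795.00 mm²); the r=9.5 cylinder at (3, 9) contributes a regular 16-gon of circumradius 9.5 (area = (16/2)·9.500²·sin(360°/16) = 276.30 mm²); the cylinder at (15.5, 7) does not reach this height (z outside [10, 15]); Taking the first minus the rest: starting from the 26.5×30 cube (795.00 mm²), the r=9.5 cylinder at (3, 9) partially overlaps it — only the 192.10 mm² overlap (of its 276.30 mm²) is removed, clipping the outline — area = 602.90 mm². Checking containment: the cross-section at z = 19.3 is a subset of the cross-section at z = 9.8.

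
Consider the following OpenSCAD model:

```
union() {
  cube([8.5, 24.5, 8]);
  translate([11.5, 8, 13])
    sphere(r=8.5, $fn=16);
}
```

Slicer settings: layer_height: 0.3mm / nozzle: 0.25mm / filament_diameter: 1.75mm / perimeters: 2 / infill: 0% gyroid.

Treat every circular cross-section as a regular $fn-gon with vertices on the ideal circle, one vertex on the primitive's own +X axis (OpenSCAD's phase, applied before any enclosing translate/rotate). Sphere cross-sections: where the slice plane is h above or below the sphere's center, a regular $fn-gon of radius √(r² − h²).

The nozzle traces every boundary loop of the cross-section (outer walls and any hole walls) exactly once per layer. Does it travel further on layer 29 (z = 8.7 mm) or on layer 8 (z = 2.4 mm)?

layer 8 (z = 2.4 mm)

Layer 29 (z = 8.7): the cube is absent (z outside [0, 8]); the r=8.5 sphere at (11.5, 8) contributes a regular 16-gon of circumradius √(8.5²−4.3²) = 7.332 (perimeter = 2·16·7.332·sin(180°/16) = 45.77 mm); Combining (union): only the r=8.5 sphere at (11.5, 8) is present, so the union is just that shape — boundary = 45.77 mm. So its perimeter = 45.77 mm. Layer 8 (z = 2.4): the cube (footprint 8.5×24.5) is included at this height (perimeter 66.00 mm); the sphere at (11.5, 8) does not reach this height (|z−center|=10.600 > r=8.5); Combining (union): only the 8.5×24.5 cube is present, so the union is just that shape — boundary = 66.00 mm. So its perimeter = 66.00 mm. Layer 8 is larger (66.00 vs 45.77 mm).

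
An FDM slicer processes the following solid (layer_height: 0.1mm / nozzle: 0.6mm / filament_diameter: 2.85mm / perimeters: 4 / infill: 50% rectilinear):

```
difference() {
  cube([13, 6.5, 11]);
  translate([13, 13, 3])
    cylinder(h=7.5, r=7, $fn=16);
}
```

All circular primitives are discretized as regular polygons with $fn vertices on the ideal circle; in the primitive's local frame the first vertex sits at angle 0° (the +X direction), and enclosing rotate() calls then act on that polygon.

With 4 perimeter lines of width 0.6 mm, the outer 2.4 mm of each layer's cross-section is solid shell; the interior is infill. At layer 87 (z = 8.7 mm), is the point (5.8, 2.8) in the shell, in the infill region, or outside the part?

infill

At z = 8.7 mm: the cube is present — its section is the full 13×6.5 rectangle; the cylinder at (13, 13): section is a regular 16-gon, circumradius r=7; After the difference (first − rest): starting from the 13×6.5 cube, the r=7 cylinder at (13, 13) partially overlaps it — only the 0.63 mm² overlap (of its 150.01 mm²) is removed, clipping the outline — 1 connected region. Overall, the cross-section is a single solid region. The nearest boundary edge runs (13.00, 0.00)→(0.00, 0.00); distance from the point to it = 2.80 mm. The point is inside the cross-section and 2.80 mm from the nearest boundary — more than the 2.4 mm shell width (4 × 0.6), so it's in the infill interior.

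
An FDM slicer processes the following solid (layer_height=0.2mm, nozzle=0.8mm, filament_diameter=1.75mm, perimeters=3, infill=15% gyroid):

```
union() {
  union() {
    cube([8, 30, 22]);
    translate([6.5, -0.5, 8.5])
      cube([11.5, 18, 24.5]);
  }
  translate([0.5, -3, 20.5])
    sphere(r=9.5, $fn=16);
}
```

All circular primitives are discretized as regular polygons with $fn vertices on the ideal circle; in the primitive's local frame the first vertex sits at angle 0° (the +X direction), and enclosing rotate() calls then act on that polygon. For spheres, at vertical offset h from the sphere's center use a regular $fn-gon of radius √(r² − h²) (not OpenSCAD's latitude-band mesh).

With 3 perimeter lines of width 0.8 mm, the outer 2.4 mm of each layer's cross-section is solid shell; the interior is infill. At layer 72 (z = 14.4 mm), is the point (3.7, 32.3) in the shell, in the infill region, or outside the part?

At z = 14.4 mm: the cube (footprint 8×30) is included at this height; the 11.5×18 cube at (6.5, -0.5) contributes its full rectangle; Combining (union): the regions partially overlap (shared area 26.25 mm²), so overlapping operands fuse into one piece — 1 connected region; the r=9.5 sphere at (0.5, -3) contributes a regular 16-gon of circumradius √(9.5²−6.1²) = 7.283; Combining (union): the regions partially overlap (shared area 22.13 mm²), so overlapping operands fuse into one piece — 1 connected region. Overall, the cross-section is a single solid region. The nearest boundary edge runs (0.00, 30.00)→(8.00, 30.00); distance from the point to it = 2.30 mm. The point is not inside any of the regions above, so it lies outside the cross-section (2.30 mm from the nearest boundary).

outside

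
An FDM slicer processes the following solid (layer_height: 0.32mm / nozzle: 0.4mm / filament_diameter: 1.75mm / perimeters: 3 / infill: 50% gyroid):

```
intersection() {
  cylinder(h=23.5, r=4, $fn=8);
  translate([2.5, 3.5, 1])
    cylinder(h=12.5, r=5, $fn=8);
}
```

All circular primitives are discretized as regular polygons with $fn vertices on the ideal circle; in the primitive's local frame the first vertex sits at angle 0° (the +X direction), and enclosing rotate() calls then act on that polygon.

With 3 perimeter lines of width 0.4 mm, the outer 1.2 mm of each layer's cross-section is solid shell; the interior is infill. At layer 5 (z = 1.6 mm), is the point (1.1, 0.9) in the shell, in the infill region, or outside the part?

At z = 1.6 mm: the cylinder: section is a regular 8-gon, circumradius r=4; the cylinder at (2.5, 3.5): section is a regular 8-gon, circumradius r=5; After intersecting: the r=5 cylinder at (2.5, 3.5) partially overlaps the r=4 cylinder; clipping to the common part keeps 21.84 mm² — 1 connected region. Overall, the cross-section is a single solid region. The nearest boundary edge runs (2.50, -1.50)→(-1.04, -0.04); distance from the point to it = 1.68 mm. The point is inside the cross-section and 1.68 mm from the nearest boundary — more than the 1.2 mm shell width (3 × 0.4), so it's in the infill interior.

infill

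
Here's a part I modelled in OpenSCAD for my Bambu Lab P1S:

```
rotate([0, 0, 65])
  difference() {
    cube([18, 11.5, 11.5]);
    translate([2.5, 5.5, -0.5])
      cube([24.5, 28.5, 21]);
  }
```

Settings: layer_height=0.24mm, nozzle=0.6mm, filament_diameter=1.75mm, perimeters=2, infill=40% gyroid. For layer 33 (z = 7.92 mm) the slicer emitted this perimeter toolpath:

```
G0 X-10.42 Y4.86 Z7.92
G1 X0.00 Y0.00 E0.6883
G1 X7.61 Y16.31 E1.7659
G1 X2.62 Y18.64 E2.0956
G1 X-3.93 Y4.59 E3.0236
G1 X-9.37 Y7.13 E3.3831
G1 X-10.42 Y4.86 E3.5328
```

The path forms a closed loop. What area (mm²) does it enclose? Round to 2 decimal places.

Apply the shoelace formula to the sequence of (X, Y) vertices; enclosed area = 114.07 mm².

114.07 mm²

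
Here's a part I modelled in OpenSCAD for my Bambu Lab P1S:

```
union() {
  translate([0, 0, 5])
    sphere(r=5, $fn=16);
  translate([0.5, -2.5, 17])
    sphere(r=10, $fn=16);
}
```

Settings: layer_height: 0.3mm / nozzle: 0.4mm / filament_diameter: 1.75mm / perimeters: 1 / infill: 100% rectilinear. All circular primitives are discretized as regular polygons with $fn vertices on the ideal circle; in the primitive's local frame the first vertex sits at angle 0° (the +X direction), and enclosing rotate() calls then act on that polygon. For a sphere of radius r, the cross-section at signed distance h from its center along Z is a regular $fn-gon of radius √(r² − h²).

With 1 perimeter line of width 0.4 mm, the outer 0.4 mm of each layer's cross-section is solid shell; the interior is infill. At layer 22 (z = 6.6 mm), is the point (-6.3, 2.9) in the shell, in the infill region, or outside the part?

outside

At z = 6.6 mm: the r=5 sphere contributes a regular 16-gon of circumradius √(5²−1.6²) = 4.737; the sphere at (0.5, -2.5) does not reach this height (|z−center|=10.400 > r=10); Combining (union): only the r=5 sphere is present, so the union is just that shape — 1 connected region. Overall, the cross-section is a single solid region. The nearest boundary edge runs (-3.35, 3.35)→(-4.38, 1.81); distance from the point to it = 2.21 mm. The point is not inside any of the regions above, so it lies outside the cross-section (2.21 mm from the nearest boundary).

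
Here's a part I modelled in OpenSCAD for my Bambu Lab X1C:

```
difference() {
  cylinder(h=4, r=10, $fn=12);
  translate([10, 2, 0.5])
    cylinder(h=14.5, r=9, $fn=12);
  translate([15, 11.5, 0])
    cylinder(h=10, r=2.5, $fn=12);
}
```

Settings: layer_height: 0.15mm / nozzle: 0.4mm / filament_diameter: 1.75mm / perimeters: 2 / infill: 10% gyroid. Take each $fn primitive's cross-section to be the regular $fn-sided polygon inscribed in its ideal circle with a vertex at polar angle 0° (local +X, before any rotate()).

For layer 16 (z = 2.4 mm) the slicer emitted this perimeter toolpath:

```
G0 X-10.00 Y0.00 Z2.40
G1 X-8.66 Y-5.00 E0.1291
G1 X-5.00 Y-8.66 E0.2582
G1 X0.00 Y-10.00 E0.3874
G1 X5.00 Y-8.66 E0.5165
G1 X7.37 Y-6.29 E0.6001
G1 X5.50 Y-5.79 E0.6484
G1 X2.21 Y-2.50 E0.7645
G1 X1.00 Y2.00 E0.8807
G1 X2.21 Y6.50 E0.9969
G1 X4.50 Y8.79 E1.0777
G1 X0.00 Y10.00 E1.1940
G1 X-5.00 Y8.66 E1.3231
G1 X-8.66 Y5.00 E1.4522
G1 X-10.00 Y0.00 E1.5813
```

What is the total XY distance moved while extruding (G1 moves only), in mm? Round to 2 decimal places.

Sum the Euclidean lengths of each G1 segment: total = 63.39 mm.

63.39 mm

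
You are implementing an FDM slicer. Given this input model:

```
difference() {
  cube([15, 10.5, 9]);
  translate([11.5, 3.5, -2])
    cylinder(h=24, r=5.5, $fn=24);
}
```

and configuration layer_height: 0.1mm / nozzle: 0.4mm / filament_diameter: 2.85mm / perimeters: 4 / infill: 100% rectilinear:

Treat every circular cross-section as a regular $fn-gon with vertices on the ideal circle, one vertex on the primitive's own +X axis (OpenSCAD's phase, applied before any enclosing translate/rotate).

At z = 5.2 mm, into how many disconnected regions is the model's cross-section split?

At z = 5.2 mm: the cube is present — its section is the full 15×10.5 rectangle; the r=5.5 cylinder at (11.5, 3.5) contributes a regular 24-gon of circumradius 5.5; After the difference (first − rest): starting from the 15×10.5 cube, the r=5.5 cylinder at (11.5, 3.5) partially overlaps it — only the 71.21 mm² overlap (of its 93.95 mm²) is removed, clipping the outline — 1 connected region. The result has 1 disconnected region.

1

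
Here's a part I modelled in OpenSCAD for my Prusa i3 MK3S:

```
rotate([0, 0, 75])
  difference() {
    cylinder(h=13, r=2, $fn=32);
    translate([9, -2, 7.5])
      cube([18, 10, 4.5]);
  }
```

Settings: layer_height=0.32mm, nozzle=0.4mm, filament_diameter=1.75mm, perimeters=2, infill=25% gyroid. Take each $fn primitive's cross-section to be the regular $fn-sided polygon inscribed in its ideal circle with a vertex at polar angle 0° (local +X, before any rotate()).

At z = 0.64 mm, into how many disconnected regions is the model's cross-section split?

At z = 0.64 mm: the cylinder: section is a regular 32-gon, circumradius r=2; the cube at (9, -2) does not reach this height (z outside [7.5, 12]); After the difference (first − rest): none of the subtracted shapes is present at this height, so the r=2 cylinder is unchanged — 1 connected region; (whole slice rotated 75° about Z — lengths, areas and connectivity unchanged). The result has 1 disconnected region.

1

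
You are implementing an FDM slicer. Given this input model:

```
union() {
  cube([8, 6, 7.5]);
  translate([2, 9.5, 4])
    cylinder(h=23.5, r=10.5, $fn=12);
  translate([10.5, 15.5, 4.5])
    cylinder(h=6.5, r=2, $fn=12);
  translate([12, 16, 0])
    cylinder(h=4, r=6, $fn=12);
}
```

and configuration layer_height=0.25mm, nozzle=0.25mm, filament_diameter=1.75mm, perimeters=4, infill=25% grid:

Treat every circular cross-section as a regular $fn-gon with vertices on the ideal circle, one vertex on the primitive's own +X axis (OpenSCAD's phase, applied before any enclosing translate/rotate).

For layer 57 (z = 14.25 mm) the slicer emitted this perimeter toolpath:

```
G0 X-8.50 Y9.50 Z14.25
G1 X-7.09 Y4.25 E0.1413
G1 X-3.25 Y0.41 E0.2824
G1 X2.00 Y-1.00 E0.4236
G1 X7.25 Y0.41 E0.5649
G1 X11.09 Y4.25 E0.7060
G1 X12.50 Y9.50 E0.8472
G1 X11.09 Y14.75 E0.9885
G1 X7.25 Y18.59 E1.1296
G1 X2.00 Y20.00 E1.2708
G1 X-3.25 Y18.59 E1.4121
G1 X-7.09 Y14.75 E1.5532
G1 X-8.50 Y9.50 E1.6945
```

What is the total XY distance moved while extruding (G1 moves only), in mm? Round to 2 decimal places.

Sum the Euclidean lengths of each G1 segment: total = 65.21 mm.

65.21 mm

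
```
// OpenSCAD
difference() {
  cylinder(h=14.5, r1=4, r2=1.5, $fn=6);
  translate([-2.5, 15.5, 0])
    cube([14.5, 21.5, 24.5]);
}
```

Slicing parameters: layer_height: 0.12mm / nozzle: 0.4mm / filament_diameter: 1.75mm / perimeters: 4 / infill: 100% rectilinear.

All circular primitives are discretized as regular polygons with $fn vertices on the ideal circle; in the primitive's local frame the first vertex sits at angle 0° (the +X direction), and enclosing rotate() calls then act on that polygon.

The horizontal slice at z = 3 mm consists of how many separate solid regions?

1

At z = 3 mm: the cone: at t=0.207 of its height the radius interpolates to r₁+(r₂−r₁)t = 3.483, giving a regular 6-gon of that circumradius; the 14.5×21.5 cube at (-2.5, 15.5) contributes its full rectangle; Taking the first minus the rest: starting from the cone, the 14.5×21.5 cube at (-2.5, 15.5) misses the remaining region (no effect) — 1 connected region. The result has 1 disconnected region.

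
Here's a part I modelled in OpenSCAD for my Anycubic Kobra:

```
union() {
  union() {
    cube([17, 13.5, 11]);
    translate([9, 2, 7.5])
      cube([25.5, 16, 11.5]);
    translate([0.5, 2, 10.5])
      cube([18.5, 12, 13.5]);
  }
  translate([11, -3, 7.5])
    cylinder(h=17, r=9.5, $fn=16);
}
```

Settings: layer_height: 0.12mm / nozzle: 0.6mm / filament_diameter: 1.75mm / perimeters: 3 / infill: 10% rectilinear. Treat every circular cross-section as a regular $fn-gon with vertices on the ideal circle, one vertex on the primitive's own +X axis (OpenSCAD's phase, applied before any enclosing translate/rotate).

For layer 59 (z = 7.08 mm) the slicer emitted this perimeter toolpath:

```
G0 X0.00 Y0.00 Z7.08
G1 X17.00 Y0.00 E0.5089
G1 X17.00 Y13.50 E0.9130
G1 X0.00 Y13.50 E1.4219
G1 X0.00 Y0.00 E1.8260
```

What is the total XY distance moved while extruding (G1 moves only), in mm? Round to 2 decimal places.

61.00 mm

Sum the Euclidean lengths of each G1 segment: total = 61.00 mm.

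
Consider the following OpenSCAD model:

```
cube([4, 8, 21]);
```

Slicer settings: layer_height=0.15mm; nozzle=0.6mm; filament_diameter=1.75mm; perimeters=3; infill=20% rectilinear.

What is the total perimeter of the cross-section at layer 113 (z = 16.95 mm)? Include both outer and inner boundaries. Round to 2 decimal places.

At z = 16.95 mm: the cube is present — its section is the full 4×8 rectangle (perimeter 24.00 mm). Overall, the cross-section is a single solid region. Total boundary length (outer) = 24.00 mm.

24.00 mm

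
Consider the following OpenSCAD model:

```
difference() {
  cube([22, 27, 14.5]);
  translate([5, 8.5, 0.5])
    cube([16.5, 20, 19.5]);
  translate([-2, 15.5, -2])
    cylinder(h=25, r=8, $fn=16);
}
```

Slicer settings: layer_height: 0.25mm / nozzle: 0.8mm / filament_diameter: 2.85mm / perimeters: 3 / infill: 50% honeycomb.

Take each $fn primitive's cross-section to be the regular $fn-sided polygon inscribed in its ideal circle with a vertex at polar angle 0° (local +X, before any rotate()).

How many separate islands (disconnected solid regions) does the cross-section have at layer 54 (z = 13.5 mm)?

2

At z = 13.5 mm: the 22×27 cube contributes its full rectangle; the cube at (5, 8.5) (footprint 16.5×20) is included at this height; the cylinder at (-2, 15.5): section is a regular 16-gon, circumradius r=8; After the difference (first − rest): starting from the 22×27 cube, the 16.5×20 cube at (5, 8.5) partially overlaps it — only the 305.25 mm² overlap (of its 330.00 mm²) is removed, clipping the outline; the r=8 cylinder at (-2, 15.5) partially overlaps it — only the 62.28 mm² overlap (of its 195.93 mm²) is removed, clipping the outline — 2 connected regions. Overall, the cross-section has 2 separate islands. Island count = 2.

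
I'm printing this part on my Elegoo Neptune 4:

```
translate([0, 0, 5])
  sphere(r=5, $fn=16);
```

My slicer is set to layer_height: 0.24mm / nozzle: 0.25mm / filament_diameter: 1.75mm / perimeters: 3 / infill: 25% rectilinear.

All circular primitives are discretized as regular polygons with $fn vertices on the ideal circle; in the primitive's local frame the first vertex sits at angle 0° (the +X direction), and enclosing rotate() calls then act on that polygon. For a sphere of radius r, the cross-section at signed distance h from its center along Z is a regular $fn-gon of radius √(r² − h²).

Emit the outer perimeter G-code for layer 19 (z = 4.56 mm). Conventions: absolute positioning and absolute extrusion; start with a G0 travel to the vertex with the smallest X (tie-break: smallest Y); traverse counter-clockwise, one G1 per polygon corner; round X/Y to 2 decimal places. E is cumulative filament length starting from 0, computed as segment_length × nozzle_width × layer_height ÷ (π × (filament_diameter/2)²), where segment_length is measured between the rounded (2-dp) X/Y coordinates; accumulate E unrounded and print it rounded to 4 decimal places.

At z = 4.56 mm: the r=5 sphere slices to a regular 16-gon of circumradius 4.981 (√(r²−h²) with h=0.44 from center). The outline is a single polygon with 16 vertices. Extrusion per mm of travel: 0.25 × 0.24 / (π × 0.875²) = 0.024945. Accumulating E over each segment gives final E = 0.7755.

G0 X-4.98 Y0.00 Z4.56
G1 X-4.60 Y-1.91 E0.0486
G1 X-3.52 Y-3.52 E0.0969
G1 X-1.91 Y-4.60 E0.1453
G1 X0.00 Y-4.98 E0.1939
G1 X1.91 Y-4.60 E0.2425
G1 X3.52 Y-3.52 E0.2908
G1 X4.60 Y-1.91 E0.3392
G1 X4.98 Y0.00 E0.3878
G1 X4.60 Y1.91 E0.4363
G1 X3.52 Y3.52 E0.4847
G1 X1.91 Y4.60 E0.5331
G1 X0.00 Y4.98 E0.5816
G1 X-1.91 Y4.60 E0.6302
G1 X-3.52 Y3.52 E0.6786
G1 X-4.60 Y1.91 E0.7269
G1 X-4.98 Y0.00 E0.7755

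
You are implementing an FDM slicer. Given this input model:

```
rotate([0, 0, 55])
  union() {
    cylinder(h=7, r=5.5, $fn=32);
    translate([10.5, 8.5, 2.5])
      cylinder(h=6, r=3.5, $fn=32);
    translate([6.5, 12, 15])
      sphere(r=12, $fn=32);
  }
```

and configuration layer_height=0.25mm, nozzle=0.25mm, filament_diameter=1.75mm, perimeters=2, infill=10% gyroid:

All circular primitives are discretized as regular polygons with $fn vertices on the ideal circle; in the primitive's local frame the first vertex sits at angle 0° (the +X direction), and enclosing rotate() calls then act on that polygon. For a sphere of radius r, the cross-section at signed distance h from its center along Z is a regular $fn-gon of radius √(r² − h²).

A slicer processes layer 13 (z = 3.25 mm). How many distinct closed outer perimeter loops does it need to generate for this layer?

At z = 3.25 mm: the r=5.5 cylinder gives a regular 32-gon of circumradius 5.5 (constant along its height); the r=3.5 cylinder at (10.5, 8.5) gives a regular 32-gon of circumradius 3.5 (constant along its height); the r=12 sphere at (6.5, 12) contributes a regular 32-gon of circumradius √(12²−11.75²) = 2.437; Merging all regions: the regions partially overlap (shared area 1.04 mm²), so overlapping operands fuse into one piece — 2 connected regions; (whole slice rotated 55° about Z — lengths, areas and connectivity unchanged). The result has 2 disconnected regions.

2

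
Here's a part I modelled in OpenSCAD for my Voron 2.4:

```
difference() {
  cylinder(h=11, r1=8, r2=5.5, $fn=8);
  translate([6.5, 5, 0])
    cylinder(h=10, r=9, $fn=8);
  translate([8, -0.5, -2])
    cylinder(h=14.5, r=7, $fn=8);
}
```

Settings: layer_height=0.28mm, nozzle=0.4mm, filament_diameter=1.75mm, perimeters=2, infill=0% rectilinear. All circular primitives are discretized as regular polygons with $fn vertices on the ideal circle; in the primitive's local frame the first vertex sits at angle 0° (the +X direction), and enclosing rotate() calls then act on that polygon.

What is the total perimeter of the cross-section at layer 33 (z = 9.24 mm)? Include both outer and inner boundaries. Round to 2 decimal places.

At z = 9.24 mm: the cone contributes a regular 8-gon of circumradius 5.900 (interpolated between r1=8 and r2=5.5 at t=0.840) (perimeter = 2·8·5.900·sin(180°/8) = 36.13 mm); the cylinder at (6.5, 5): section is a regular 8-gon, circumradius r=9 (perimeter = 2·8·9.000·sin(180°/8) = 55.11 mm); the cylinder at (8, -0.5): section is a regular 8-gon, circumradius r=7 (perimeter = 2·8·7.000·sin(180°/8) = 42.86 mm); Taking the first minus the rest: starting from the cone, the r=9 cylinder at (6.5, 5) partially overlaps it — only the 45.54 mm² overlap (of its 229.10 mm²) is removed, clipping the outline; the r=7 cylinder at (8, -0.5) partially overlaps it — only the 3.98 mm² overlap (of its 138.59 mm²) is removed, clipping the outline — boundary = 29.77 mm. Overall, the cross-section is a single solid region. Total boundary length (outer) = 29.77 mm.

29.77 mm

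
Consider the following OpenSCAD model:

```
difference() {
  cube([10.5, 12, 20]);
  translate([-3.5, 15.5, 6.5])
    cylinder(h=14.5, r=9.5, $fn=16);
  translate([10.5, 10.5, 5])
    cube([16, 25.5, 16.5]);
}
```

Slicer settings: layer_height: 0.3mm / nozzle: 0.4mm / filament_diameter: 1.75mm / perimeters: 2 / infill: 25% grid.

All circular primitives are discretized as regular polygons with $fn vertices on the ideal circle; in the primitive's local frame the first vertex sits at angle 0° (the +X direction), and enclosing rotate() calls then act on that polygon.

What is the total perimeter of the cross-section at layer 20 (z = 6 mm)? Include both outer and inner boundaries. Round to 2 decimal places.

45.00 mm

At z = 6 mm: the cube (footprint 10.5×12) is included at this height (perimeter 45.00 mm); the cylinder at (-3.5, 15.5) is not intersected at this z (z outside [6.5, 21]); the 16×25.5 cube at (10.5, 10.5) contributes its full rectangle (perimeter 83.00 mm); After the difference (first − rest): starting from the 10.5×12 cube, the 16×25.5 cube at (10.5, 10.5) misses the remaining region (no effect) — boundary = 45.00 mm. Overall, the cross-section is a single solid region. Total boundary length (outer) = 45.00 mm.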